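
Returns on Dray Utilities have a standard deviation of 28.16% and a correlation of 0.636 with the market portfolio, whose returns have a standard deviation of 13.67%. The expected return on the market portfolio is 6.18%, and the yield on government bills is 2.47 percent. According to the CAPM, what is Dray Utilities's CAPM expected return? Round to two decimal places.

7.33%

β = ρ × σ_i / σ_m = 0.636 × 28.16% / 13.67% = 1.3102
MRP = 6.18% − 2.47% = 3.71%
E(R) = 2.47% + 1.3102 × 3.71% = 7.33%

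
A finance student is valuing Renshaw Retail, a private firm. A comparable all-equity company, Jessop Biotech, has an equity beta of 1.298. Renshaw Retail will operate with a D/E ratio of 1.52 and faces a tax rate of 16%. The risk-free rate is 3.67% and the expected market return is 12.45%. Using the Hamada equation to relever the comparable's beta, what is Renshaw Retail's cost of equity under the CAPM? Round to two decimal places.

β_L = β_U × [1 + (1 − t)(D/E)] = 1.298 × [1 + (1 − 0.16) × 1.52]
    = 1.298 × [1 + 0.84 × 1.52] = 1.298 × 2.2768 = 2.9553
MRP = 12.45% − 3.67% = 8.78%
E(R) = R_f + β_L × MRP = 3.67% + 2.9553 × 8.78% = 29.62%

29.62%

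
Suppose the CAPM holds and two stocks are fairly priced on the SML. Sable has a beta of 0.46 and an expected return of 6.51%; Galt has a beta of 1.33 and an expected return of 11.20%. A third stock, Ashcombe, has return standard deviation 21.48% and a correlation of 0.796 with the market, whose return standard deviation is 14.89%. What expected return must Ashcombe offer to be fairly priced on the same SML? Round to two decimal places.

MRP = (11.20% − 6.51%) / (1.33 − 0.46) = 5.3908%
R_f = 6.51% − 0.46 × 5.3908% = 4.0302%
β_Ashcombe = ρ·σ_i/σ_m = 0.796 × 21.48 / 14.89 = 1.1483
E(R_Ashcombe) = R_f + β × MRP = 4.0302% + 1.1483 × 5.3908% = 10.22%

10.22%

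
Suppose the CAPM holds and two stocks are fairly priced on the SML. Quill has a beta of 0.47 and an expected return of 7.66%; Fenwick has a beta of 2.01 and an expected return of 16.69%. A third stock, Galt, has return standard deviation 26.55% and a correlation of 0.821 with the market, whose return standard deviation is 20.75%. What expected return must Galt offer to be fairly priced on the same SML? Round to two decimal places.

MRP = (16.69% − 7.66%) / (2.01 − 0.47) = 5.8636%
R_f = 7.66% − 0.47 × 5.8636% = 4.9041%
β_Galt = ρ·σ_i/σ_m = 0.821 × 26.55 / 20.75 = 1.0505
E(R_Galt) = R_f + β × MRP = 4.9041% + 1.0505 × 5.8636% = 11.06%

11.06%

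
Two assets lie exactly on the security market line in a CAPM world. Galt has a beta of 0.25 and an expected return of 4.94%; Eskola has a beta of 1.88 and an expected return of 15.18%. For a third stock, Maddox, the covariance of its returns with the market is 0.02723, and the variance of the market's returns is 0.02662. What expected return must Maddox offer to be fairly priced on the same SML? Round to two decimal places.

MRP = (15.18% − 4.94%) / (1.88 − 0.25) = 6.2822%
R_f = 4.94% − 0.25 × 6.2822% = 3.3695%
β_Maddox = Cov / Var(R_m) = 0.02723 / 0.02662 = 1.0229
E(R_Maddox) = R_f + β × MRP = 3.3695% + 1.0229 × 6.2822% = 9.80%

9.80%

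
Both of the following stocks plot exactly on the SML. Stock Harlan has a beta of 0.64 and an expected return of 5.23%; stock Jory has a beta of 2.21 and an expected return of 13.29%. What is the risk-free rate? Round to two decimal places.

Both satisfy E(R) = R_f + β·MRP, so the slope of the SML is
MRP = (13.29% − 5.23%) / (2.21 − 0.64) = 8.06% / 1.57 = 5.1338%
R_f = E(R_Harlan) − β_Harlan·MRP = 5.23% − 0.64 × 5.1338% = 1.9444%

1.94%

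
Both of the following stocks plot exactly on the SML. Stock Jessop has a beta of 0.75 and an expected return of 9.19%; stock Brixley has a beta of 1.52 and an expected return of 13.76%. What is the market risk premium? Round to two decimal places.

5.94%

Both satisfy E(R) = R_f + β·MRP, so the slope of the SML is
MRP = (13.76% − 9.19%) / (1.52 − 0.75) = 4.57% / 0.77 = 5.9351%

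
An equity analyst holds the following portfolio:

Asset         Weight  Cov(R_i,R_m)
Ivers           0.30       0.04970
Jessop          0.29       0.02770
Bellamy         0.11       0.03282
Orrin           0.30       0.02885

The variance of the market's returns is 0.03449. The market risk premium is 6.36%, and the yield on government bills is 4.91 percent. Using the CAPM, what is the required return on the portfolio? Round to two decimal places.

11.40%

β_Ivers = 0.04970 / 0.03449 = 1.4410
β_Jessop = 0.02770 / 0.03449 = 0.8031
β_Bellamy = 0.03282 / 0.03449 = 0.9516
β_Orrin = 0.02885 / 0.03449 = 0.8365
β_P = Σ w_i β_i = 0.30×1.4410 + 0.29×0.8031 + 0.11×0.9516 + 0.30×0.8365 = 1.0208
E(R_P) = R_f + β_P × MRP = 4.91% + 1.0208 × 6.36% = 11.40%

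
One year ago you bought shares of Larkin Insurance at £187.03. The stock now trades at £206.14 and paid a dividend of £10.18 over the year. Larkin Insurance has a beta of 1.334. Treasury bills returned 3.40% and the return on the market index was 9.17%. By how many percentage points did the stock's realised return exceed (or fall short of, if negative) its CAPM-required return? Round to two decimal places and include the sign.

Realised HPR = (P1 + D1 − P0) / P0 = (206.14 + 10.18 − 187.03) / 187.03 = 29.29 / 187.03 = 15.6606%
MRP = 9.17% − 3.40% = 5.77%
CAPM required = R_f + β·MRP = 3.40% + 1.334 × 5.77% = 11.09718%
α = realised − required = 15.6606% − 11.09718% = +4.56%

+4.56%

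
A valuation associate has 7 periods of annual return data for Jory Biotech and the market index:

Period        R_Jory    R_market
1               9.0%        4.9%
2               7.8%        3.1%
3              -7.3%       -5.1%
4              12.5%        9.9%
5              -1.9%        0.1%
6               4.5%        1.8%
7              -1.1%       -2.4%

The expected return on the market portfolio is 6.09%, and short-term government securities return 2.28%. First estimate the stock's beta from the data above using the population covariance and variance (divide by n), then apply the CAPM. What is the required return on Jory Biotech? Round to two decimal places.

7.49%

Mean R_i = (9.0 + 7.8 − 7.3 + 12.5 − 1.9 + 4.5 − 1.1) / 7 = 3.3571%
Mean R_m = (4.9 + 3.1 − 5.1 + 9.9 + 0.1 + 1.8 − 2.4) / 7 = 1.7571%
Σ(R_i − R̄_i)(R_m − R̄_m) = 198.5171  ⇒  Cov = 198.5171 / 7 = 28.3596
Σ(R_m − R̄_m)² = 145.0371  ⇒  Var(R_m) = 145.0371 / 7 = 20.7196
β = Cov / Var(R_m) = 28.3596 / 20.7196 = 1.3687
MRP = 6.09% − 2.28% = 3.81%
E(R) = R_f + β × MRP = 2.28% + 1.3687 × 3.81% = 7.49%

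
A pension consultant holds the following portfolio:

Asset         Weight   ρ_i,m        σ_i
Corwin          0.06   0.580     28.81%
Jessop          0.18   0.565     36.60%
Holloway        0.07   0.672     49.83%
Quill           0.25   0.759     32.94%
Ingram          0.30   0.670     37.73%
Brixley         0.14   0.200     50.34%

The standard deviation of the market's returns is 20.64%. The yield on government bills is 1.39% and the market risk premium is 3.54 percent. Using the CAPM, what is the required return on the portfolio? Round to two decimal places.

5.22%

β_Corwin = 0.580 × 28.81% / 20.64% = 0.8096
β_Jessop = 0.565 × 36.60% / 20.64% = 1.0019
β_Holloway = 0.672 × 49.83% / 20.64% = 1.6224
β_Quill = 0.759 × 32.94% / 20.64% = 1.2113
β_Ingram = 0.670 × 37.73% / 20.64% = 1.2248
β_Brixley = 0.200 × 50.34% / 20.64% = 0.4878
β_P = Σ w_i β_i = 0.06×0.8096 + 0.18×1.0019 + 0.07×1.6224 + 0.25×1.2113 + 0.30×1.2248 + 0.14×0.4878 = 1.0810
E(R_P) = R_f + β_P × MRP = 1.39% + 1.0810 × 3.54% = 5.22%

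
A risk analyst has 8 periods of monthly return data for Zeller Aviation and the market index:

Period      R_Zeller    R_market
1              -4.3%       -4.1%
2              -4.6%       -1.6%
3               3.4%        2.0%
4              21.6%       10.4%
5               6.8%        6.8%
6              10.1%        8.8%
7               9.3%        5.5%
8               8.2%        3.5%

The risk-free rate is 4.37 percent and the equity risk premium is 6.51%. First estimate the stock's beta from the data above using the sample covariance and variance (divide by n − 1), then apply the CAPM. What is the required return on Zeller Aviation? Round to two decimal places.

14.54%

Mean R_i = (-4.3 − 4.6 + 3.4 + 21.6 + 6.8 + 10.1 + 9.3 + 8.2) / 8 = 6.3125%
Mean R_m = (-4.1 − 1.6 + 2.0 + 10.4 + 6.8 + 8.8 + 5.5 + 3.5) / 8 = 3.9125%
Σ(R_i − R̄_i)(R_m − R̄_m) = 273.8188  ⇒  Cov = 273.8188 / 7 = 39.1170
Σ(R_m − R̄_m)² = 175.2488  ⇒  Var(R_m) = 175.2488 / 7 = 25.0355
β = Cov / Var(R_m) = 39.1170 / 25.0355 = 1.5625
E(R) = R_f + β × MRP = 4.37% + 1.5625 × 6.51% = 14.54%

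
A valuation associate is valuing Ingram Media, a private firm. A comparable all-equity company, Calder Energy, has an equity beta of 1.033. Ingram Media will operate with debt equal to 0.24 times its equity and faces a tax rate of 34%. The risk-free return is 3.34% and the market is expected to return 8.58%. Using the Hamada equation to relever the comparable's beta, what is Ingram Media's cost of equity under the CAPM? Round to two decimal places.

β_L = β_U × [1 + (1 − t)(D/E)] = 1.033 × [1 + (1 − 0.34) × 0.24]
    = 1.033 × [1 + 0.66 × 0.24] = 1.033 × 1.1584 = 1.1966
MRP = 8.58% − 3.34% = 5.24%
E(R) = R_f + β_L × MRP = 3.34% + 1.1966 × 5.24% = 9.61%

9.61%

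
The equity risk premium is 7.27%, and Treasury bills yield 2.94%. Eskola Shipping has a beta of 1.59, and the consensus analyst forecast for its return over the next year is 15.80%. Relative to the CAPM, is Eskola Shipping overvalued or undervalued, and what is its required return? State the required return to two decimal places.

Undervalued; required return 14.50%

Required return = R_f + β·MRP = 2.94% + 1.59 × 7.27% = 14.50%
Forecast 15.80% > required 14.50% → the stock plots above the SML → undervalued.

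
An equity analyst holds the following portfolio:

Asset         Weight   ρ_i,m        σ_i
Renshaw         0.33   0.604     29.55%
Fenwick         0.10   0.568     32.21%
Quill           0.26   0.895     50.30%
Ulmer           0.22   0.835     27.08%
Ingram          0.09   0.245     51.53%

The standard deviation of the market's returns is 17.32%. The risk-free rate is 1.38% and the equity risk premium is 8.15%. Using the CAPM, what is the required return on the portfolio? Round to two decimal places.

β_Renshaw = 0.604 × 29.55% / 17.32% = 1.0305
β_Fenwick = 0.568 × 32.21% / 17.32% = 1.0563
β_Quill = 0.895 × 50.30% / 17.32% = 2.5992
β_Ulmer = 0.835 × 27.08% / 17.32% = 1.3055
β_Ingram = 0.245 × 51.53% / 17.32% = 0.7289
β_P = Σ w_i β_i = 0.33×1.0305 + 0.10×1.0563 + 0.26×2.5992 + 0.22×1.3055 + 0.09×0.7289 = 1.4743
E(R_P) = R_f + β_P × MRP = 1.38% + 1.4743 × 8.15% = 13.40%

13.40%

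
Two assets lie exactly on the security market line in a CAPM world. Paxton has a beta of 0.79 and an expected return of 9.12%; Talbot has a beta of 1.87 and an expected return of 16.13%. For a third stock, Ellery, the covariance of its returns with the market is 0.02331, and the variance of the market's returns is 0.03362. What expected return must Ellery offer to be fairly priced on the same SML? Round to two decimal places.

8.49%

MRP = (16.13% − 9.12%) / (1.87 − 0.79) = 6.4907%
R_f = 9.12% − 0.79 × 6.4907% = 3.9923%
β_Ellery = Cov / Var(R_m) = 0.02331 / 0.03362 = 0.6933
E(R_Ellery) = R_f + β × MRP = 3.9923% + 0.6933 × 6.4907% = 8.49%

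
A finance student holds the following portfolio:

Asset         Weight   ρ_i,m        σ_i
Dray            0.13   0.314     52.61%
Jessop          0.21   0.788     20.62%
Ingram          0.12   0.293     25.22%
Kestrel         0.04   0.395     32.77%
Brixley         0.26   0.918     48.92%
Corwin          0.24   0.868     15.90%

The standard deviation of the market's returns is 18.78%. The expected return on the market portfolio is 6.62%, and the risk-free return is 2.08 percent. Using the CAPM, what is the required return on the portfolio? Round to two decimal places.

β_Dray = 0.314 × 52.61% / 18.78% = 0.8796
β_Jessop = 0.788 × 20.62% / 18.78% = 0.8652
β_Ingram = 0.293 × 25.22% / 18.78% = 0.3935
β_Kestrel = 0.395 × 32.77% / 18.78% = 0.6893
β_Brixley = 0.918 × 48.92% / 18.78% = 2.3913
β_Corwin = 0.868 × 15.90% / 18.78% = 0.7349
β_P = Σ w_i β_i = 0.13×0.8796 + 0.21×0.8652 + 0.12×0.3935 + 0.04×0.6893 + 0.26×2.3913 + 0.24×0.7349 = 1.1689
MRP = 6.62% − 2.08% = 4.54%
E(R_P) = R_f + β_P × MRP = 2.08% + 1.1689 × 4.54% = 7.39%

7.39%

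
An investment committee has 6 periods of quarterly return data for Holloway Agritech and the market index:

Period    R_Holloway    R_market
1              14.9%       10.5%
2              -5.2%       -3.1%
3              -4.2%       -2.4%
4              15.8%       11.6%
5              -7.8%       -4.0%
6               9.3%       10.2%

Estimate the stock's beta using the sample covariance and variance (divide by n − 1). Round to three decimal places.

Mean R_i = (14.9 − 5.2 − 4.2 + 15.8 − 7.8 + 9.3) / 6 = 3.8000%
Mean R_m = (10.5 − 3.1 − 2.4 + 11.6 − 4.0 + 10.2) / 6 = 3.8000%
Σ(R_i − R̄_i)(R_m − R̄_m) = 405.3500  ⇒  Cov = 405.3500 / 5 = 81.0700
Σ(R_m − R̄_m)² = 293.5800  ⇒  Var(R_m) = 293.5800 / 5 = 58.7160
β = Cov / Var(R_m) = 81.0700 / 58.7160 = 1.3807

1.381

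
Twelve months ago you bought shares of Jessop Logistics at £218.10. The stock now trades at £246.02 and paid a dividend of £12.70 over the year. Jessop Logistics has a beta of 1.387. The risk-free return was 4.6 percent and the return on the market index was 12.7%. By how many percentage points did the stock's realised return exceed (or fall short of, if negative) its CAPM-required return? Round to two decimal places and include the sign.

Realised HPR = (P1 + D1 − P0) / P0 = (246.02 + 12.70 − 218.10) / 218.10 = 40.62 / 218.10 = 18.6245%
MRP = 12.7% − 4.6% = 8.10%
CAPM required = R_f + β·MRP = 4.6% + 1.387 × 8.1% = 15.8347%
α = realised − required = 18.6245% − 15.8347% = +2.79%

+2.79%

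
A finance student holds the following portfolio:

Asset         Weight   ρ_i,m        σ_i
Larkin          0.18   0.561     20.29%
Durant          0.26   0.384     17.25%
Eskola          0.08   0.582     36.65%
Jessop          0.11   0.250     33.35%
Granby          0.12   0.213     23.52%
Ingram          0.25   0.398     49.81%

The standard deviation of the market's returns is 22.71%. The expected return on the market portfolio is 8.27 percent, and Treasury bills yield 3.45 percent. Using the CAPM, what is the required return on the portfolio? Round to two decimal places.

5.99%

β_Larkin = 0.561 × 20.29% / 22.71% = 0.5012
β_Durant = 0.384 × 17.25% / 22.71% = 0.2917
β_Eskola = 0.582 × 36.65% / 22.71% = 0.9392
β_Jessop = 0.250 × 33.35% / 22.71% = 0.3671
β_Granby = 0.213 × 23.52% / 22.71% = 0.2206
β_Ingram = 0.398 × 49.81% / 22.71% = 0.8729
β_P = Σ w_i β_i = 0.18×0.5012 + 0.26×0.2917 + 0.08×0.9392 + 0.11×0.3671 + 0.12×0.2206 + 0.25×0.8729 = 0.5263
MRP = 8.27% − 3.45% = 4.82%
E(R_P) = R_f + β_P × MRP = 3.45% + 0.5263 × 4.82% = 5.99%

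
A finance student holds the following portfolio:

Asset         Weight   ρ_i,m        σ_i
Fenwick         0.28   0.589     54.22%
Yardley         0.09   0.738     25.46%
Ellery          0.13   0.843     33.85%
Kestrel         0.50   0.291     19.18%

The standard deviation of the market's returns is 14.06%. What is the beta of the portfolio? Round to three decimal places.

1.219

β_Fenwick = 0.589 × 54.22% / 14.06% = 2.2714
β_Yardley = 0.738 × 25.46% / 14.06% = 1.3364
β_Ellery = 0.843 × 33.85% / 14.06% = 2.0296
β_Kestrel = 0.291 × 19.18% / 14.06% = 0.3970
β_P = Σ w_i β_i = 0.28×2.2714 + 0.09×1.3364 + 0.13×2.0296 + 0.50×0.3970 = 1.2186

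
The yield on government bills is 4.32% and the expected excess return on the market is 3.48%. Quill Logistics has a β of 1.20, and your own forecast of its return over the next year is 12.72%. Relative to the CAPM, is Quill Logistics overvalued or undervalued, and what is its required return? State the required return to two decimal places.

Undervalued; required return 8.50%

Required return = R_f + β·MRP = 4.32% + 1.20 × 3.48% = 8.50%
Forecast 12.72% > required 8.50% → the stock plots above the SML → undervalued.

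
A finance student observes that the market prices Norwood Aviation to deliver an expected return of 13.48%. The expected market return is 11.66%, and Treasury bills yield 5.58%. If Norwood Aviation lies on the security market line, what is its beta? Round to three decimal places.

1.299

MRP = 11.66% − 5.58% = 6.08%
β = (E(R) − R_f) / MRP = (13.48% − 5.58%) / 6.08% = 7.90% / 6.08% = 1.299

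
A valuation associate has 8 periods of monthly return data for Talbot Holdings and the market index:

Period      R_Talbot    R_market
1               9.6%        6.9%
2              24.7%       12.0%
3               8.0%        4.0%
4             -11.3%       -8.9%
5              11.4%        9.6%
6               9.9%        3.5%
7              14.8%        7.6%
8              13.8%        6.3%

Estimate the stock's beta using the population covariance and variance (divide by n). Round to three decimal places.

1.523

Mean R_i = (9.6 + 24.7 + 8.0 − 11.3 + 11.4 + 9.9 + 14.8 + 13.8) / 8 = 10.1125%
Mean R_m = (6.9 + 12.0 + 4.0 − 8.9 + 9.6 + 3.5 + 7.6 + 6.3) / 8 = 5.1250%
Σ(R_i − R̄_i)(R_m − R̄_m) = 424.1075  ⇒  Cov = 424.1075 / 8 = 53.0134
Σ(R_m − R̄_m)² = 278.5550  ⇒  Var(R_m) = 278.5550 / 8 = 34.8194
β = Cov / Var(R_m) = 53.0134 / 34.8194 = 1.5225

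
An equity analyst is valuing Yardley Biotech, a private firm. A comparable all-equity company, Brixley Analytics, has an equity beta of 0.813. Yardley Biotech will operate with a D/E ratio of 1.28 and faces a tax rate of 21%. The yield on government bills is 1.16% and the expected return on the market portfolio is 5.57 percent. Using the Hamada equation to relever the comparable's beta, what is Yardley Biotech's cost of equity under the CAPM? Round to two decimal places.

β_L = β_U × [1 + (1 − t)(D/E)] = 0.813 × [1 + (1 − 0.21) × 1.28]
    = 0.813 × [1 + 0.79 × 1.28] = 0.813 × 2.0112 = 1.6351
MRP = 5.57% − 1.16% = 4.41%
E(R) = R_f + β_L × MRP = 1.16% + 1.6351 × 4.41% = 8.37%

8.37%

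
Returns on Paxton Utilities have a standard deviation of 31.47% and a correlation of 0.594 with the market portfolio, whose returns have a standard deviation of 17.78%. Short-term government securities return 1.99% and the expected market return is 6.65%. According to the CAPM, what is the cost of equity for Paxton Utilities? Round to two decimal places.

6.89%

β = ρ × σ_i / σ_m = 0.594 × 31.47% / 17.78% = 1.0514
MRP = 6.65% − 1.99% = 4.66%
E(R) = 1.99% + 1.0514 × 4.66% = 6.89%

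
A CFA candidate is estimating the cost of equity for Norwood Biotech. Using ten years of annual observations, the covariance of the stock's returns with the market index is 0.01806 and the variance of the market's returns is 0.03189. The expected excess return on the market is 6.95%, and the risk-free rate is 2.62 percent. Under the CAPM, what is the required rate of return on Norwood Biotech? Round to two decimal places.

β = Cov(R_i, R_m) / Var(R_m) = 0.01806 / 0.03189 = 0.5663
E(R) = R_f + β × MRP = 2.62% + 0.5663 × 6.95% = 6.56%

6.56%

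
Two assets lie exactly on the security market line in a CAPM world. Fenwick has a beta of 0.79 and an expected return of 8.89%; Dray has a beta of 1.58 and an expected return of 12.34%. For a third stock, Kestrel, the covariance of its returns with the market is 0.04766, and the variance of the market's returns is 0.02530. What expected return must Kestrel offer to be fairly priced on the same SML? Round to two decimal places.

13.67%

MRP = (12.34% − 8.89%) / (1.58 − 0.79) = 4.3671%
R_f = 8.89% − 0.79 × 4.3671% = 5.4400%
β_Kestrel = Cov / Var(R_m) = 0.04766 / 0.02530 = 1.8838
E(R_Kestrel) = R_f + β × MRP = 5.4400% + 1.8838 × 4.3671% = 13.67%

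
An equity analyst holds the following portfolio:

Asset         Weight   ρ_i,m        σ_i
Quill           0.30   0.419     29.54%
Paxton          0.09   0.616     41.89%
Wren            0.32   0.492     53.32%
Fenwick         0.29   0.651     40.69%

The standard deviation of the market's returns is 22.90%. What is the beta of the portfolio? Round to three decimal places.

0.966

β_Quill = 0.419 × 29.54% / 22.90% = 0.5405
β_Paxton = 0.616 × 41.89% / 22.90% = 1.1268
β_Wren = 0.492 × 53.32% / 22.90% = 1.1456
β_Fenwick = 0.651 × 40.69% / 22.90% = 1.1567
β_P = Σ w_i β_i = 0.30×0.5405 + 0.09×1.1268 + 0.32×1.1456 + 0.29×1.1567 = 0.9656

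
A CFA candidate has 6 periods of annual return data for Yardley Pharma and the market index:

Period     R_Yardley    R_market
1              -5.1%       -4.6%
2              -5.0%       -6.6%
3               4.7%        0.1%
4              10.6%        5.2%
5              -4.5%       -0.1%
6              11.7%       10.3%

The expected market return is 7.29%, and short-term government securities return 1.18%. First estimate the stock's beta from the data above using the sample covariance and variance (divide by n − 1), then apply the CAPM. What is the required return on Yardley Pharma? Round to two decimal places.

8.21%

Mean R_i = (-5.1 − 5.0 + 4.7 + 10.6 − 4.5 + 11.7) / 6 = 2.0667%
Mean R_m = (-4.6 − 6.6 + 0.1 + 5.2 − 0.1 + 10.3) / 6 = 0.7167%
Σ(R_i − R̄_i)(R_m − R̄_m) = 224.1233  ⇒  Cov = 224.1233 / 5 = 44.8247
Σ(R_m − R̄_m)² = 194.7883  ⇒  Var(R_m) = 194.7883 / 5 = 38.9577
β = Cov / Var(R_m) = 44.8247 / 38.9577 = 1.1506
MRP = 7.29% − 1.18% = 6.11%
E(R) = R_f + β × MRP = 1.18% + 1.1506 × 6.11% = 8.21%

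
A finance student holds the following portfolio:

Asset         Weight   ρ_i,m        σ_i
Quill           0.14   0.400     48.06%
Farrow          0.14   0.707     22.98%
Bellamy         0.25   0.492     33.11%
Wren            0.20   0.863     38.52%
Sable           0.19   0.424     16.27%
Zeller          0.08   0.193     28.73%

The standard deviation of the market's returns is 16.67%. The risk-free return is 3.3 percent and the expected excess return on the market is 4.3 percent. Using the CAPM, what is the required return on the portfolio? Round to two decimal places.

7.80%

β_Quill = 0.400 × 48.06% / 16.67% = 1.1532
β_Farrow = 0.707 × 22.98% / 16.67% = 0.9746
β_Bellamy = 0.492 × 33.11% / 16.67% = 0.9772
β_Wren = 0.863 × 38.52% / 16.67% = 1.9942
β_Sable = 0.424 × 16.27% / 16.67% = 0.4138
β_Zeller = 0.193 × 28.73% / 16.67% = 0.3326
β_P = Σ w_i β_i = 0.14×1.1532 + 0.14×0.9746 + 0.25×0.9772 + 0.20×1.9942 + 0.19×0.4138 + 0.08×0.3326 = 1.0463
E(R_P) = R_f + β_P × MRP = 3.3% + 1.0463 × 4.3% = 7.80%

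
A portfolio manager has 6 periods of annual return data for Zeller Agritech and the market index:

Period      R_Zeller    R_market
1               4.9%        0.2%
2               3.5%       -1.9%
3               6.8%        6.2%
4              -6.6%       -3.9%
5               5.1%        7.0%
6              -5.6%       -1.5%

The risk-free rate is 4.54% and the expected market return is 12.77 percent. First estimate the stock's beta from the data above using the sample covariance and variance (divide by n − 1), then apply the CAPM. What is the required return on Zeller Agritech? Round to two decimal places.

Mean R_i = (4.9 + 3.5 + 6.8 − 6.6 + 5.1 − 5.6) / 6 = 1.3500%
Mean R_m = (0.2 − 1.9 + 6.2 − 3.9 + 7.0 − 1.5) / 6 = 1.0167%
Σ(R_i − R̄_i)(R_m − R̄_m) = 98.0950  ⇒  Cov = 98.0950 / 5 = 19.6190
Σ(R_m − R̄_m)² = 102.3483  ⇒  Var(R_m) = 102.3483 / 5 = 20.4697
β = Cov / Var(R_m) = 19.6190 / 20.4697 = 0.9584
MRP = 12.77% − 4.54% = 8.23%
E(R) = R_f + β × MRP = 4.54% + 0.9584 × 8.23% = 12.43%

12.43%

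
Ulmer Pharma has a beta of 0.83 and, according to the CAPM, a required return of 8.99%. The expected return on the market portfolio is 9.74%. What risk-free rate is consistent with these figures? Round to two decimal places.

5.33%

E(R) = R_f + β(E(R_m) − R_f) = R_f(1 − β) + β·E(R_m)
8.99% = R_f × (1 − 0.83) + 0.83 × 9.74%
8.99% = R_f × 0.17 + 8.0842%
R_f = (8.99% − 8.0842%) / 0.17 = 5.33%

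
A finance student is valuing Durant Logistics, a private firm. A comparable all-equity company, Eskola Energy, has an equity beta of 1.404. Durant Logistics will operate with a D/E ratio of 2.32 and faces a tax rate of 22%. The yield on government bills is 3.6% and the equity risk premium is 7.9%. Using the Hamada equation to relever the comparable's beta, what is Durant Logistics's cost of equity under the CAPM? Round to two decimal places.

34.76%

β_L = β_U × [1 + (1 − t)(D/E)] = 1.404 × [1 + (1 − 0.22) × 2.32]
    = 1.404 × [1 + 0.78 × 2.32] = 1.404 × 2.8096 = 3.9447
E(R) = R_f + β_L × MRP = 3.6% + 3.9447 × 7.9% = 34.76%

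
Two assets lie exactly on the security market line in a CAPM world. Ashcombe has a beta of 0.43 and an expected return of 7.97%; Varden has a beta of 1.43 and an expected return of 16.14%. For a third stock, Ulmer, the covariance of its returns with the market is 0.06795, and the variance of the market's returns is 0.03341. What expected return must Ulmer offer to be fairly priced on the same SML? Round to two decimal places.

21.07%

MRP = (16.14% − 7.97%) / (1.43 − 0.43) = 8.1700%
R_f = 7.97% − 0.43 × 8.1700% = 4.4569%
β_Ulmer = Cov / Var(R_m) = 0.06795 / 0.03341 = 2.0338
E(R_Ulmer) = R_f + β × MRP = 4.4569% + 2.0338 × 8.1700% = 21.07%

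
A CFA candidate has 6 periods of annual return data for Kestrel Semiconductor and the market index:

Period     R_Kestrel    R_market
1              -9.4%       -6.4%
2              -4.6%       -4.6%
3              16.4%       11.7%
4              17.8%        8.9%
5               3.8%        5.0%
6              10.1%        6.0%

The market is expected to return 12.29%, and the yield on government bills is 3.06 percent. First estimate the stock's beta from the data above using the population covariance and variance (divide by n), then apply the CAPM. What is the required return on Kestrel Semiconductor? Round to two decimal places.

16.61%

Mean R_i = (-9.4 − 4.6 + 16.4 + 17.8 + 3.8 + 10.1) / 6 = 5.6833%
Mean R_m = (-6.4 − 4.6 + 11.7 + 8.9 + 5.0 + 6.0) / 6 = 3.4333%
Σ(R_i − R̄_i)(R_m − R̄_m) = 394.1433  ⇒  Cov = 394.1433 / 6 = 65.6906
Σ(R_m − R̄_m)² = 268.4933  ⇒  Var(R_m) = 268.4933 / 6 = 44.7489
β = Cov / Var(R_m) = 65.6906 / 44.7489 = 1.4680
MRP = 12.29% − 3.06% = 9.23%
E(R) = R_f + β × MRP = 3.06% + 1.4680 × 9.23% = 16.61%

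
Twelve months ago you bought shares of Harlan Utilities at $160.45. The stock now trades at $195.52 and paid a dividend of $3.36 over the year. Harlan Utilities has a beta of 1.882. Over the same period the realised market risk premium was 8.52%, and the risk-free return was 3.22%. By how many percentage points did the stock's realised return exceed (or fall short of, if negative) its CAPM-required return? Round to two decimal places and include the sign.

Realised HPR = (P1 + D1 − P0) / P0 = (195.52 + 3.36 − 160.45) / 160.45 = 38.43 / 160.45 = 23.9514%
CAPM required = R_f + β·MRP = 3.22% + 1.882 × 8.52% = 19.25464%
α = realised − required = 23.9514% − 19.25464% = +4.70%

+4.70%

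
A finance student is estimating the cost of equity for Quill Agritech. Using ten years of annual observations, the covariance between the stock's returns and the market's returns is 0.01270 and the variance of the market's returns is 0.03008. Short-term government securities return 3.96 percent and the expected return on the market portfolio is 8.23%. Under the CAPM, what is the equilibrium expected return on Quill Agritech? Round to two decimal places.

5.76%

β = Cov(R_i, R_m) / Var(R_m) = 0.01270 / 0.03008 = 0.4222
MRP = 8.23% − 3.96% = 4.27%
E(R) = R_f + β × MRP = 3.96% + 0.4222 × 4.27% = 5.76%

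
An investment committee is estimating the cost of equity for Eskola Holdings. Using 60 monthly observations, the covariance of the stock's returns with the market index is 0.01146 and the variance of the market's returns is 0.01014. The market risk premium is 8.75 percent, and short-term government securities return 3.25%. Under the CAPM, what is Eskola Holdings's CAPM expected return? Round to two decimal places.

13.14%

β = Cov(R_i, R_m) / Var(R_m) = 0.01146 / 0.01014 = 1.1302
E(R) = R_f + β × MRP = 3.25% + 1.1302 × 8.75% = 13.14%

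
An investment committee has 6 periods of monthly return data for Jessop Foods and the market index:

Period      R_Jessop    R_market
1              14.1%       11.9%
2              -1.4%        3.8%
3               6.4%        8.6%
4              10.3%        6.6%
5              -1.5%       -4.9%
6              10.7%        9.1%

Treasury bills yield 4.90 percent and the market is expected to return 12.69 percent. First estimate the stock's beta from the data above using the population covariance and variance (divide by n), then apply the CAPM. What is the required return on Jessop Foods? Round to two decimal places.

12.22%

Mean R_i = (14.1 − 1.4 + 6.4 + 10.3 − 1.5 + 10.7) / 6 = 6.4333%
Mean R_m = (11.9 + 3.8 + 8.6 + 6.6 − 4.9 + 9.1) / 6 = 5.8500%
Σ(R_i − R̄_i)(R_m − R̄_m) = 164.4000  ⇒  Cov = 164.4000 / 6 = 27.4000
Σ(R_m − R̄_m)² = 175.0550  ⇒  Var(R_m) = 175.0550 / 6 = 29.1758
β = Cov / Var(R_m) = 27.4000 / 29.1758 = 0.9391
MRP = 12.69% − 4.90% = 7.79%
E(R) = R_f + β × MRP = 4.90% + 0.9391 × 7.79% = 12.22%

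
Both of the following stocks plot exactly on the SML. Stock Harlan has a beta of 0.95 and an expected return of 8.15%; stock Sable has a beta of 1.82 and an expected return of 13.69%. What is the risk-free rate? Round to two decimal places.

Both satisfy E(R) = R_f + β·MRP, so the slope of the SML is
MRP = (13.69% − 8.15%) / (1.82 − 0.95) = 5.54% / 0.87 = 6.3678%
R_f = E(R_Harlan) − β_Harlan·MRP = 8.15% − 0.95 × 6.3678% = 2.1006%

2.10%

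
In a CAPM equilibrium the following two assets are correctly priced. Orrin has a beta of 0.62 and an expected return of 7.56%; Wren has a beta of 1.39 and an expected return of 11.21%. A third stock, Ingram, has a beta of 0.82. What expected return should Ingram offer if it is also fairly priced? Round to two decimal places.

8.51%

MRP (SML slope) = (11.21% − 7.56%) / (1.39 − 0.62) = 3.65% / 0.77 = 4.7403%
R_f (intercept) = 7.56% − 0.62 × 4.7403% = 4.6210%
E(R_Ingram) = R_f + β × MRP = 4.6210% + 0.82 × 4.7403% = 8.51%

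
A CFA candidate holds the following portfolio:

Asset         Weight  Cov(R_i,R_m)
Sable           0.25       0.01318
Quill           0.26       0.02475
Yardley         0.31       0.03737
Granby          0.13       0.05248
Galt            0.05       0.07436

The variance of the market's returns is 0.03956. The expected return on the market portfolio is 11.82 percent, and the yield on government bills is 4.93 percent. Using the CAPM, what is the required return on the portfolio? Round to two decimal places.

10.48%

β_Sable = 0.01318 / 0.03956 = 0.3332
β_Quill = 0.02475 / 0.03956 = 0.6256
β_Yardley = 0.03737 / 0.03956 = 0.9446
β_Granby = 0.05248 / 0.03956 = 1.3266
β_Galt = 0.07436 / 0.03956 = 1.8797
β_P = Σ w_i β_i = 0.25×0.3332 + 0.26×0.6256 + 0.31×0.9446 + 0.13×1.3266 + 0.05×1.8797 = 0.8052
MRP = 11.82% − 4.93% = 6.89%
E(R_P) = R_f + β_P × MRP = 4.93% + 0.8052 × 6.89% = 10.48%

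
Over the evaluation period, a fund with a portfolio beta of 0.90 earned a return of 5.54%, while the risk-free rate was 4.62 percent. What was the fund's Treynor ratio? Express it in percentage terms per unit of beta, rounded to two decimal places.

Treynor = (R_P − R_f) / β_P = (5.54% − 4.62%) / 0.9000 = 0.92% / 0.9000 = 1.02%

1.02%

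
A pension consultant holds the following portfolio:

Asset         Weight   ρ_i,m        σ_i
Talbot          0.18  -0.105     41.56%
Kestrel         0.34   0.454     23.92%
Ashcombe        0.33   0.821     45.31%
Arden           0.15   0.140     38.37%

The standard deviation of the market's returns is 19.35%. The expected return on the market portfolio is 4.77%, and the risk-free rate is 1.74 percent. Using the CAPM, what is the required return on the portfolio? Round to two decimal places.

β_Talbot = -0.105 × 41.56% / 19.35% = -0.2255
β_Kestrel = 0.454 × 23.92% / 19.35% = 0.5612
β_Ashcombe = 0.821 × 45.31% / 19.35% = 1.9225
β_Arden = 0.140 × 38.37% / 19.35% = 0.2776
β_P = Σ w_i β_i = 0.18×-0.2255 + 0.34×0.5612 + 0.33×1.9225 + 0.15×0.2776 = 0.8263
MRP = 4.77% − 1.74% = 3.03%
E(R_P) = R_f + β_P × MRP = 1.74% + 0.8263 × 3.03% = 4.24%

4.24%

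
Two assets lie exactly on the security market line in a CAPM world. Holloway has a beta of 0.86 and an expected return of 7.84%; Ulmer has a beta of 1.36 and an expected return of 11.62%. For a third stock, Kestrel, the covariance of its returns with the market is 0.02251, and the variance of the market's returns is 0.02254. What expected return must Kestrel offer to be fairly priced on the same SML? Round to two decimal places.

MRP = (11.62% − 7.84%) / (1.36 − 0.86) = 7.5600%
R_f = 7.84% − 0.86 × 7.5600% = 1.3384%
β_Kestrel = Cov / Var(R_m) = 0.02251 / 0.02254 = 0.9987
E(R_Kestrel) = R_f + β × MRP = 1.3384% + 0.9987 × 7.5600% = 8.89%

8.89%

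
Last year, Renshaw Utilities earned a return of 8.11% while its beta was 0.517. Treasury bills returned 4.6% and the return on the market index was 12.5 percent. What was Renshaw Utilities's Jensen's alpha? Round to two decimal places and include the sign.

-0.57%

Market excess return = 12.5% − 4.6% = 7.90%
CAPM benchmark = R_f + β(R_m − R_f) = 4.6% + 0.517 × 7.9% = 8.6843%
α = actual − benchmark = 8.11% − 8.6843% = -0.57%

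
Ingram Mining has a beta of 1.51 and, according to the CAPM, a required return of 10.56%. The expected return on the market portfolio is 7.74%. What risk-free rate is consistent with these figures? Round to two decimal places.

E(R) = R_f + β(E(R_m) − R_f) = R_f(1 − β) + β·E(R_m)
10.56% = R_f × (1 − 1.51) + 1.51 × 7.74%
10.56% = R_f × -0.51 + 11.6874%
R_f = (10.56% − 11.6874%) / -0.51 = 2.21%

2.21%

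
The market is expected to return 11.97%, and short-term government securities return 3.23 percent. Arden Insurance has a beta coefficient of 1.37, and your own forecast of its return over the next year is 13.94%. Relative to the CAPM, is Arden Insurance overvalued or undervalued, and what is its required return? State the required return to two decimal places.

Overvalued; required return 15.20%

MRP = 11.97% − 3.23% = 8.74%
Required return = R_f + β·MRP = 3.23% + 1.37 × 8.74% = 15.20%
Forecast 13.94% < required 15.20% → the stock plots below the SML → overvalued.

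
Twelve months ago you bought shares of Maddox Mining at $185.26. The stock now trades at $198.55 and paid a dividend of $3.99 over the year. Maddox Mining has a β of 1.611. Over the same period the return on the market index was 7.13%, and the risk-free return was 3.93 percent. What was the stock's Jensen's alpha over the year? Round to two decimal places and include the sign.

Realised HPR = (P1 + D1 − P0) / P0 = (198.55 + 3.99 − 185.26) / 185.26 = 17.28 / 185.26 = 9.3274%
MRP = 7.13% − 3.93% = 3.20%
CAPM required = R_f + β·MRP = 3.93% + 1.611 × 3.20% = 9.08520%
α = realised − required = 9.3274% − 9.08520% = +0.24%

+0.24%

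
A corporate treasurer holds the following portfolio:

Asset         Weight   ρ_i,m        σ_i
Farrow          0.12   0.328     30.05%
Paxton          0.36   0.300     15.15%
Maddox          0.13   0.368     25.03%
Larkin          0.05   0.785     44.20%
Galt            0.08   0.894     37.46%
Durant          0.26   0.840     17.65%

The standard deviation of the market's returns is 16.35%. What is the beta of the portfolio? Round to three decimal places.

β_Farrow = 0.328 × 30.05% / 16.35% = 0.6028
β_Paxton = 0.300 × 15.15% / 16.35% = 0.2780
β_Maddox = 0.368 × 25.03% / 16.35% = 0.5634
β_Larkin = 0.785 × 44.20% / 16.35% = 2.1221
β_Galt = 0.894 × 37.46% / 16.35% = 2.0483
β_Durant = 0.840 × 17.65% / 16.35% = 0.9068
β_P = Σ w_i β_i = 0.12×0.6028 + 0.36×0.2780 + 0.13×0.5634 + 0.05×2.1221 + 0.08×2.0483 + 0.26×0.9068 = 0.7514

0.751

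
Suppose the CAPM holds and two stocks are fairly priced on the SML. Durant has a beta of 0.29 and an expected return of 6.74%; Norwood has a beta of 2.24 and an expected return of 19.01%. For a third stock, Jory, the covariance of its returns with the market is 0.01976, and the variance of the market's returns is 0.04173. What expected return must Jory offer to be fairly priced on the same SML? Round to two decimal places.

7.89%

MRP = (19.01% − 6.74%) / (2.24 − 0.29) = 6.2923%
R_f = 6.74% − 0.29 × 6.2923% = 4.9152%
β_Jory = Cov / Var(R_m) = 0.01976 / 0.04173 = 0.4735
E(R_Jory) = R_f + β × MRP = 4.9152% + 0.4735 × 6.2923% = 7.89%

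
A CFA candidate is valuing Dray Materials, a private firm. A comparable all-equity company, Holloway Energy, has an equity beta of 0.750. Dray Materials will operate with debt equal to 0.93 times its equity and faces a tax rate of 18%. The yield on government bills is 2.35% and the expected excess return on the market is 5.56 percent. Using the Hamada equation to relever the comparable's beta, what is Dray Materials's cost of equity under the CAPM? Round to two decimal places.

9.70%

β_L = β_U × [1 + (1 − t)(D/E)] = 0.750 × [1 + (1 − 0.18) × 0.93]
    = 0.750 × [1 + 0.82 × 0.93] = 0.750 × 1.7626 = 1.3220
E(R) = R_f + β_L × MRP = 2.35% + 1.3220 × 5.56% = 9.70%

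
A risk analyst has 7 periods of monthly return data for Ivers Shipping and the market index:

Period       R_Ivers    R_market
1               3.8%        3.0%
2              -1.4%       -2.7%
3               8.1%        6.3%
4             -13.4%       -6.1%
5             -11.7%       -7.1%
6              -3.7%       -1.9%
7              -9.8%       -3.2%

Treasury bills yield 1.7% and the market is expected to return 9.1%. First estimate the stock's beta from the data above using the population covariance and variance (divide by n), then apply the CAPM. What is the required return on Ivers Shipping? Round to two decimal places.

Mean R_i = (3.8 − 1.4 + 8.1 − 13.4 − 11.7 − 3.7 − 9.8) / 7 = -4.0143%
Mean R_m = (3.0 − 2.7 + 6.3 − 6.1 − 7.1 − 1.9 − 3.2) / 7 = -1.6714%
Σ(R_i − R̄_i)(R_m − R̄_m) = 222.4429  ⇒  Cov = 222.4429 / 7 = 31.7776
Σ(R_m − R̄_m)² = 137.8943  ⇒  Var(R_m) = 137.8943 / 7 = 19.6992
β = Cov / Var(R_m) = 31.7776 / 19.6992 = 1.6131
MRP = 9.1% − 1.7% = 7.40%
E(R) = R_f + β × MRP = 1.7% + 1.6131 × 7.4% = 13.64%

13.64%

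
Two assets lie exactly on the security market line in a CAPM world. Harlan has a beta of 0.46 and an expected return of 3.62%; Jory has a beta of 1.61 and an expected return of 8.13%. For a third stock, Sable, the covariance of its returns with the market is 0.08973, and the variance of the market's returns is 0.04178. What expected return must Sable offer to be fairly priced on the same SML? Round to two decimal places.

MRP = (8.13% − 3.62%) / (1.61 − 0.46) = 3.9217%
R_f = 3.62% − 0.46 × 3.9217% = 1.8160%
β_Sable = Cov / Var(R_m) = 0.08973 / 0.04178 = 2.1477
E(R_Sable) = R_f + β × MRP = 1.8160% + 2.1477 × 3.9217% = 10.24%

10.24%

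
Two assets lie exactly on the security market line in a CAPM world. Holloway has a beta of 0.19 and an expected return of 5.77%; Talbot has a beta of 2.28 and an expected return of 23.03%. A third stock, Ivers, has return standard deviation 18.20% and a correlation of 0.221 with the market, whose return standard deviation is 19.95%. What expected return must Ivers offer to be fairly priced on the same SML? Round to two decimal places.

5.87%

MRP = (23.03% − 5.77%) / (2.28 − 0.19) = 8.2584%
R_f = 5.77% − 0.19 × 8.2584% = 4.2009%
β_Ivers = ρ·σ_i/σ_m = 0.221 × 18.20 / 19.95 = 0.2016
E(R_Ivers) = R_f + β × MRP = 4.2009% + 0.2016 × 8.2584% = 5.87%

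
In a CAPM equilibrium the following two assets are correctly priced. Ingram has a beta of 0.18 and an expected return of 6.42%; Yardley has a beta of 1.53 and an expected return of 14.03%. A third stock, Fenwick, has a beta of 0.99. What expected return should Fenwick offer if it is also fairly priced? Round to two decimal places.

MRP (SML slope) = (14.03% − 6.42%) / (1.53 − 0.18) = 7.61% / 1.35 = 5.6370%
R_f (intercept) = 6.42% − 0.18 × 5.6370% = 5.4053%
E(R_Fenwick) = R_f + β × MRP = 5.4053% + 0.99 × 5.6370% = 10.99%

10.99%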